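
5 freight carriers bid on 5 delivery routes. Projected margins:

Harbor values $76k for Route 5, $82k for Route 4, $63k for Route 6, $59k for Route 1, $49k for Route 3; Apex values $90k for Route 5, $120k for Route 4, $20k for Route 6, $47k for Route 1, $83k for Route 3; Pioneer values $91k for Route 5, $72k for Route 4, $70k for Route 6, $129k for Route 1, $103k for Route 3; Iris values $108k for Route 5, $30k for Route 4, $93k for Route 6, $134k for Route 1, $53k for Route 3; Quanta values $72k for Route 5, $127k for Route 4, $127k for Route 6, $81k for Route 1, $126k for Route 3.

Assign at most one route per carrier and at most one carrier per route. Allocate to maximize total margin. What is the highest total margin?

Maximum total: $560k

This is a one-to-one assignment (maximum-weight bipartite matching).
Optimal: Harbor→Route 5 ($76k), Apex→Route 4 ($120k), Pioneer→Route 3 ($103k), Iris→Route 1 ($134k), Quanta→Route 6 ($127k) — total 76+120+103+134+127 = $560k.
Row-greedy (each carrier in turn takes its best remaining route) gives $520k, worse by 40.
No other one-to-one assignment exceeds $560k.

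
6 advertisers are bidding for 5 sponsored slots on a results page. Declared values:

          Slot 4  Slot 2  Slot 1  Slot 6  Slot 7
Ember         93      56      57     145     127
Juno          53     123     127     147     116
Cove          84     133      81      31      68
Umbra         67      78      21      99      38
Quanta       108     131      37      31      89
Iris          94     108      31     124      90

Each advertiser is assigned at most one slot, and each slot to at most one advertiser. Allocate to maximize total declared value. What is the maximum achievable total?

Max total: $619

Treat this as an assignment problem: match each advertiser to one slot.
Optimal: Quanta→Slot 4 ($108), Cove→Slot 2 ($133), Juno→Slot 1 ($127), Iris→Slot 6 ($124), Ember→Slot 7 ($127) — total 108+133+127+124+127 = $619.
Swapping Ember↔Juno (Ember→Slot 1 $57, Juno→Slot 7 $116) loses 81.
No other one-to-one assignment exceeds $619.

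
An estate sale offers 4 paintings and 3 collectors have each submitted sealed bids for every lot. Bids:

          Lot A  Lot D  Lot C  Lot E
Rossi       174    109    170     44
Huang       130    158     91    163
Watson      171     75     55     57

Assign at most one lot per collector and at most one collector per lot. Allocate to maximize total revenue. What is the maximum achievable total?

Maximum total: $504

This is the linear assignment problem.
Optimal: Rossi→Lot C ($170), Huang→Lot E ($163), Watson→Lot A ($171) — total 170+163+171 = $504.
Row-greedy (each collector in turn takes its best remaining lot) gives $412, worse by 92.
Checked against all permutations: $504 is optimal.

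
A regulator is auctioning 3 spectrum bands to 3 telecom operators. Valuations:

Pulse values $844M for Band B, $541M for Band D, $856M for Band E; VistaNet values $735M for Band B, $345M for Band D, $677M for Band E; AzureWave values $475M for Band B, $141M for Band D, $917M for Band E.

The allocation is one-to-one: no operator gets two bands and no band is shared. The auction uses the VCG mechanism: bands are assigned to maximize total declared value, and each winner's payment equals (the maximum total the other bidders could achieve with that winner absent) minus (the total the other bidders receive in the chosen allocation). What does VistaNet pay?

VistaNet pays $303M.

Efficient allocation: Pulse→Band D ($541M), VistaNet→Band B ($735M), AzureWave→Band E ($917M); total welfare W = $2193M.
VistaNet receives Band B at value $735M, so the others get W − 735 = $1458M.
Without VistaNet: best allocation of the remaining 2 bidders over all 3 bands is Pulse→Band B ($844M), AzureWave→Band E ($917M), total $1761M.
VCG payment = (others' best without VistaNet) − (others' welfare with VistaNet) = 1761 − 1458 = $303M.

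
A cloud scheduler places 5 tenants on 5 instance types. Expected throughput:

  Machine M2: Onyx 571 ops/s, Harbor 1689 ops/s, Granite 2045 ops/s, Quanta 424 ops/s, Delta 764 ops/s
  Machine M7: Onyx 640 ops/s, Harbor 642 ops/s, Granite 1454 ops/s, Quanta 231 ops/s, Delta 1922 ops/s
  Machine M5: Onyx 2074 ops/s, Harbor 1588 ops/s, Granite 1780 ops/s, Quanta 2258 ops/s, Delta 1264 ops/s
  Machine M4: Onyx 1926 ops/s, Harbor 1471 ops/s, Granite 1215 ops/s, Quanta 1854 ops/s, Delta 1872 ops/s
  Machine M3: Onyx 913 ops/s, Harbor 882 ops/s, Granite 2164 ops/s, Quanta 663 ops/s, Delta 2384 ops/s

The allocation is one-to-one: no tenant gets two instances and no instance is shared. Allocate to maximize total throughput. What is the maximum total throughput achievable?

Optimal: Onyx→Machine M4 (1926 ops/s), Harbor→Machine M2 (1689 ops/s), Granite→Machine M3 (2164 ops/s), Quanta→Machine M5 (2258 ops/s), Delta→Machine M7 (1922 ops/s) — total 1926+1689+2164+2258+1922 = 9959 ops/s.
Max-entry greedy (repeatedly take the single best remaining cell) gives 9255 ops/s, worse by 704.
Swapping Quanta↔Granite (Quanta→Machine M3 663 ops/s, Granite→Machine M5 1780 ops/s) loses 1979.

Max total: 9959 ops/s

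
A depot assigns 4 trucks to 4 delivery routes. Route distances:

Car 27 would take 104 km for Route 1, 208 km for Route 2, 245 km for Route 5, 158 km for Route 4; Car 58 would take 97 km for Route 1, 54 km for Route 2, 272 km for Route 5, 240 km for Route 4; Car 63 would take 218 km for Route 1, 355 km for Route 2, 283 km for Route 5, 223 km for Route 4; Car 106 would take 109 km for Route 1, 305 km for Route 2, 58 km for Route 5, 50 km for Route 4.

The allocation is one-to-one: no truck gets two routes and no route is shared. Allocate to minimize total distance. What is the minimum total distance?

Optimal: Car 27→Route 1 (104 km), Car 58→Route 2 (54 km), Car 63→Route 4 (223 km), Car 106→Route 5 (58 km) — total 104+54+223+58 = 439 km.
Column-greedy (each route in turn goes to its cheapest remaining truck) gives 586 km, worse by 147.
Next-best assignment: Car 27→Route 4, Car 58→Route 2, Car 63→Route 1, Car 106→Route 5 = 488 km.
Every other assignment is strictly worse.

Min total: 439 km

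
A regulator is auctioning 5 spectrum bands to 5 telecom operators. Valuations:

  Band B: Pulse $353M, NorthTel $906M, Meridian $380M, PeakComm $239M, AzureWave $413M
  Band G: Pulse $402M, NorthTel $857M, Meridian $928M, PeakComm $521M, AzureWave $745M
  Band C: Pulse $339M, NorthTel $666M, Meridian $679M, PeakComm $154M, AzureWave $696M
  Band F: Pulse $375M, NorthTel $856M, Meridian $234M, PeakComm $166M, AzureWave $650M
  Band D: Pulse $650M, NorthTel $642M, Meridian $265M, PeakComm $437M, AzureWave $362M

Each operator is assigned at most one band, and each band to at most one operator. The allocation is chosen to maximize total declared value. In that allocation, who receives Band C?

Meridian receives Band C.

Optimal: Pulse→Band D ($650M), NorthTel→Band B ($906M), Meridian→Band C ($679M), PeakComm→Band G ($521M), AzureWave→Band F ($650M) — total 650+906+679+521+650 = $3406M.
Max-entry greedy (repeatedly take the single best remaining cell) gives $3346M, worse by 60.
Swapping Meridian↔NorthTel (Meridian→Band B $380M, NorthTel→Band C $666M) loses 539.
Meridian's own top band is Band G ($928M), but forcing Meridian→Band G and reassigning the rest optimally gives only $3369M — worse by 37.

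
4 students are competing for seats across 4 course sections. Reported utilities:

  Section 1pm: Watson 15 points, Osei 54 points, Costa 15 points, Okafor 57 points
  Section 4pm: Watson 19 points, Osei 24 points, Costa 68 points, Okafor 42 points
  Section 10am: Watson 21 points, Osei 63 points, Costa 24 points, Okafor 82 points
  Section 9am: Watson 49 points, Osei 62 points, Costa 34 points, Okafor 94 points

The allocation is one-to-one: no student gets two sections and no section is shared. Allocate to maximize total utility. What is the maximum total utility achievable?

Optimal: Watson→Section 9am (49 points), Osei→Section 1pm (54 points), Costa→Section 4pm (68 points), Okafor→Section 10am (82 points) — total 49+54+68+82 = 253 points.
Row-greedy (each student in turn takes its best remaining section) gives 237 points, worse by 16.

Max total: 253 points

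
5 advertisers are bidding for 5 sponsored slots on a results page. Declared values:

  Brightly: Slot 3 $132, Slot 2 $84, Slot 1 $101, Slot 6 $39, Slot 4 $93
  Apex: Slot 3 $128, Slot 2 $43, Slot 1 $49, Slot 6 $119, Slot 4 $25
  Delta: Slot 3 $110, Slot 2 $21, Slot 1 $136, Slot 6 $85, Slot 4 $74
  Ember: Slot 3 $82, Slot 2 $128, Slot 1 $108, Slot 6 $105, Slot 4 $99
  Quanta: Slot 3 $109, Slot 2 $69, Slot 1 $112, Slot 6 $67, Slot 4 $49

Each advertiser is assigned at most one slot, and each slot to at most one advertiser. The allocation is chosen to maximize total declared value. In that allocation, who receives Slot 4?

Brightly receives Slot 4.

This is a one-to-one assignment (maximum-weight bipartite matching).
Optimal: Brightly→Slot 4 ($93), Apex→Slot 6 ($119), Delta→Slot 1 ($136), Ember→Slot 2 ($128), Quanta→Slot 3 ($109) — total 93+119+136+128+109 = $585.
Max-entry greedy (repeatedly take the single best remaining cell) gives $564, worse by 21.
Swapping Ember↔Quanta (Ember→Slot 3 $82, Quanta→Slot 2 $69) loses 86.
Brightly's own top slot is Slot 3 ($132), but forcing Brightly→Slot 3 and reassigning the rest optimally gives only $565 — worse by 20.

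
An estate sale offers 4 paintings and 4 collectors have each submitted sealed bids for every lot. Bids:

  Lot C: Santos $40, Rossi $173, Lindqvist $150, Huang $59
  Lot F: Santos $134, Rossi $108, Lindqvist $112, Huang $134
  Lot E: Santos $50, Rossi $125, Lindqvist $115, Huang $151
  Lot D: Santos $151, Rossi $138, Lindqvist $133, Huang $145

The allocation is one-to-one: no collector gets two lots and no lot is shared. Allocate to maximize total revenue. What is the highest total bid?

Optimal: Santos→Lot F ($134), Rossi→Lot C ($173), Lindqvist→Lot D ($133), Huang→Lot E ($151) — total 134+173+133+151 = $591.
Max-entry greedy (repeatedly take the single best remaining cell) gives $587, worse by 4.
Swapping Santos↔Lindqvist (Santos→Lot D $151, Lindqvist→Lot F $112) loses 4.
Checked against all permutations: $591 is optimal.

Maximum total: $591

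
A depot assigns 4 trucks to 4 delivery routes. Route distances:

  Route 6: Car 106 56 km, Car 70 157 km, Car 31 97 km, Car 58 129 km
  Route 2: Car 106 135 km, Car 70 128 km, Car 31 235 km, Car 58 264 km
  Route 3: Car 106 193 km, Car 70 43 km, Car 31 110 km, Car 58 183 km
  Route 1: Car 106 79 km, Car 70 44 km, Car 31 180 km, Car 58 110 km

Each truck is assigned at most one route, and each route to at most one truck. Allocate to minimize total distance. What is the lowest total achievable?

Optimal: Car 106→Route 2 (135 km), Car 70→Route 3 (43 km), Car 31→Route 6 (97 km), Car 58→Route 1 (110 km) — total 135+43+97+110 = 385 km.
Min-entry greedy (repeatedly take the single cheapest remaining cell) gives 444 km, worse by 59.
Swapping Car 70↔Car 31 (Car 70→Route 6 157 km, Car 31→Route 3 110 km) adds 127.
Every other assignment is strictly worse.

Minimum total: 385 km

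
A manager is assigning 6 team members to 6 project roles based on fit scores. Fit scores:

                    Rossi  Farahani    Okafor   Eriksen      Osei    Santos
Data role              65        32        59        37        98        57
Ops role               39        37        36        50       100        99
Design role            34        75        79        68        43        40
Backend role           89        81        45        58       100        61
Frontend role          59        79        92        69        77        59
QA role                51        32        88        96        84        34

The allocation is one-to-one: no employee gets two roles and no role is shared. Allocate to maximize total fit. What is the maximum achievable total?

Maximum total: 549 pts

Optimal: Rossi→Backend role (89 pts), Farahani→Design role (75 pts), Okafor→Frontend role (92 pts), Eriksen→QA role (96 pts), Osei→Data role (98 pts), Santos→Ops role (99 pts) — total 89+75+92+96+98+99 = 549 pts.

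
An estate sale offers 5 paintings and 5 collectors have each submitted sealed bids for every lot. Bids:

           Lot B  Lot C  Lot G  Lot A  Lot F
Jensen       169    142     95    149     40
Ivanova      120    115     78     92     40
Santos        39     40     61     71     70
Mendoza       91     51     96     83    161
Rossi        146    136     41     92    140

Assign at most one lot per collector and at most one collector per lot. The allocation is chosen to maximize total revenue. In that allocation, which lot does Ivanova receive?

Ivanova receives Lot C.

Treat this as an assignment problem: match each collector to one lot.
Optimal: Jensen→Lot A ($149), Ivanova→Lot C ($115), Santos→Lot G ($61), Mendoza→Lot F ($161), Rossi→Lot B ($146) — total 149+115+61+161+146 = $632.
Ivanova's own top lot is Lot B ($120), but forcing Ivanova→Lot B and reassigning the rest optimally gives only $627 — worse by 5.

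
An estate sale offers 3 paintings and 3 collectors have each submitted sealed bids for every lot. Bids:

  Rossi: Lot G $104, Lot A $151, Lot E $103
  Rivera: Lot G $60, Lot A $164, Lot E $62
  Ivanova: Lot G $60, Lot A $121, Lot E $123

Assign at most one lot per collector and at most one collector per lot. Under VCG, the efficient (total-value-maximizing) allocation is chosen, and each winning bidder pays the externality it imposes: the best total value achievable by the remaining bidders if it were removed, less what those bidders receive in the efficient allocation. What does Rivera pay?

Efficient allocation: Rossi→Lot G ($104), Rivera→Lot A ($164), Ivanova→Lot E ($123); total welfare W = $391.
Rivera receives Lot A at value $164, so the others get W − 164 = $227.
Without Rivera: best allocation of the remaining 2 bidders over all 3 lots is Rossi→Lot A ($151), Ivanova→Lot E ($123), total $274.
VCG payment = (others' best without Rivera) − (others' welfare with Rivera) = 274 − 227 = $47.

Rivera pays $47.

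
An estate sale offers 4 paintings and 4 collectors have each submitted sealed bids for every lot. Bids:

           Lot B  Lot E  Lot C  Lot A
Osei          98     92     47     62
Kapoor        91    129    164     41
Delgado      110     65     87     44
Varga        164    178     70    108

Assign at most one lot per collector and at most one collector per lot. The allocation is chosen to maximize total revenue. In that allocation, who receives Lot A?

Osei receives Lot A.

Optimal: Osei→Lot A ($62), Kapoor→Lot C ($164), Delgado→Lot B ($110), Varga→Lot E ($178) — total 62+164+110+178 = $514.
Row-greedy (each collector in turn takes its best remaining lot) gives $435, worse by 79.
Swapping Varga↔Osei (Varga→Lot A $108, Osei→Lot E $92) loses 40.
Osei's own top lot is Lot B ($98), but forcing Osei→Lot B and reassigning the rest optimally gives only $484 — worse by 30.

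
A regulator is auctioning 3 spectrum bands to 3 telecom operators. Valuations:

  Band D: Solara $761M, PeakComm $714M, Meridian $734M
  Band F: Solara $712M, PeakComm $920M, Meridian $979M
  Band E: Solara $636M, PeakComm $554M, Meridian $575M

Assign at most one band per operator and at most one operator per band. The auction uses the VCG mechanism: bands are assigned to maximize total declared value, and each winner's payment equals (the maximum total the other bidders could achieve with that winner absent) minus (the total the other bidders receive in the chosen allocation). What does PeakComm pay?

PeakComm pays $125M.

Efficient allocation: Solara→Band E ($636M), PeakComm→Band D ($714M), Meridian→Band F ($979M); total welfare W = $2329M.
PeakComm receives Band D at value $714M, so the others get W − 714 = $1615M.
Without PeakComm: best allocation of the remaining 2 bidders over all 3 bands is Solara→Band D ($761M), Meridian→Band F ($979M), total $1740M.
VCG payment = (others' best without PeakComm) − (others' welfare with PeakComm) = 1740 − 1615 = $125M.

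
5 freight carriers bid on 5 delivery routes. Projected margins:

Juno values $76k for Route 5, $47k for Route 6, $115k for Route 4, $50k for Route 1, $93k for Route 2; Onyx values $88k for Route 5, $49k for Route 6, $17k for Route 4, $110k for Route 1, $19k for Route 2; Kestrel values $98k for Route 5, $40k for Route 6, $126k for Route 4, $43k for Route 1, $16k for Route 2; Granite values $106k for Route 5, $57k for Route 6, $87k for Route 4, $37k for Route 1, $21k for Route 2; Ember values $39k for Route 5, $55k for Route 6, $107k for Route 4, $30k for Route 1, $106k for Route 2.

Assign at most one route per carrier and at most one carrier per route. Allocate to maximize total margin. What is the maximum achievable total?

This is a one-to-one assignment (maximum-weight bipartite matching).
Optimal: Juno→Route 6 ($47k), Onyx→Route 1 ($110k), Kestrel→Route 4 ($126k), Granite→Route 5 ($106k), Ember→Route 2 ($106k) — total 47+110+126+106+106 = $495k.
Row-greedy (each carrier in turn takes its best remaining route) gives $486k, worse by 9.
No other one-to-one assignment exceeds $495k.

Maximum total: $495k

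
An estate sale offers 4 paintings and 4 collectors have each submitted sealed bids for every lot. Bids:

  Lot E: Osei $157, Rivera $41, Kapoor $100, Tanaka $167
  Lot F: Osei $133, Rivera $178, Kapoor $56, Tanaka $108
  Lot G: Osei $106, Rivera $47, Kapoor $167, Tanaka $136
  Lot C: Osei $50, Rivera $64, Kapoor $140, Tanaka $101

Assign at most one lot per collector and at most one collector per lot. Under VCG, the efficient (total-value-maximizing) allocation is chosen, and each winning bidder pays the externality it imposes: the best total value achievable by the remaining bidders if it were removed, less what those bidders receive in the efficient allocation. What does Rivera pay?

Efficient allocation: Osei→Lot E ($157), Rivera→Lot F ($178), Kapoor→Lot C ($140), Tanaka→Lot G ($136); total welfare W = $611.
Rivera receives Lot F at value $178, so the others get W − 178 = $433.
Without Rivera: best allocation of the remaining 3 bidders over all 4 lots is Osei→Lot F ($133), Kapoor→Lot G ($167), Tanaka→Lot E ($167), total $467.
VCG payment = (others' best without Rivera) − (others' welfare with Rivera) = 467 − 433 = $34.

Rivera pays $34.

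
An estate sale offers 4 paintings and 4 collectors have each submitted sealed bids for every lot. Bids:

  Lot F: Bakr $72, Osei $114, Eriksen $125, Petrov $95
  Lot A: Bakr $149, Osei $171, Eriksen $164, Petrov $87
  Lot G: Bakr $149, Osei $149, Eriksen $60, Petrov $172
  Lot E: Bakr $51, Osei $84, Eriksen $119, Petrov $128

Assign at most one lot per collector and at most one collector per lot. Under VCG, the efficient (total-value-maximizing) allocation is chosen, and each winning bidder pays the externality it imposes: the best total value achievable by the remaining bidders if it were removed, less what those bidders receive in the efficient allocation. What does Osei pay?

Osei pays $44.

Efficient allocation: Bakr→Lot G ($149), Osei→Lot A ($171), Eriksen→Lot F ($125), Petrov→Lot E ($128); total welfare W = $573.
Osei receives Lot A at value $171, so the others get W − 171 = $402.
Without Osei: best allocation of the remaining 3 bidders over all 4 lots is Bakr→Lot A ($149), Eriksen→Lot F ($125), Petrov→Lot G ($172), total $446.
VCG payment = (others' best without Osei) − (others' welfare with Osei) = 446 − 402 = $44.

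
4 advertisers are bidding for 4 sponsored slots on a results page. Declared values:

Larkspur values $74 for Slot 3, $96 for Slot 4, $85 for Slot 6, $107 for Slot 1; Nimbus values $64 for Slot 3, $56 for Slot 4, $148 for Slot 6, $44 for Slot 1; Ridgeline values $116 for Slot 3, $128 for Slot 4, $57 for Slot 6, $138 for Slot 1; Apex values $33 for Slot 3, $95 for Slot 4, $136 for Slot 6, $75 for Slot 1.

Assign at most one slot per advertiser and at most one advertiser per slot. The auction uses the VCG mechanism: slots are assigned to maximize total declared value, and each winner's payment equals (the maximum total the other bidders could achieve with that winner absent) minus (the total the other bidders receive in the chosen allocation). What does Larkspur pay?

Efficient allocation: Larkspur→Slot 1 ($107), Nimbus→Slot 6 ($148), Ridgeline→Slot 3 ($116), Apex→Slot 4 ($95); total welfare W = $466.
Larkspur receives Slot 1 at value $107, so the others get W − 107 = $359.
Without Larkspur: best allocation of the remaining 3 bidders over all 4 slots is Nimbus→Slot 6 ($148), Ridgeline→Slot 1 ($138), Apex→Slot 4 ($95), total $381.
VCG payment = (others' best without Larkspur) − (others' welfare with Larkspur) = 381 − 359 = $22.

Larkspur pays $22.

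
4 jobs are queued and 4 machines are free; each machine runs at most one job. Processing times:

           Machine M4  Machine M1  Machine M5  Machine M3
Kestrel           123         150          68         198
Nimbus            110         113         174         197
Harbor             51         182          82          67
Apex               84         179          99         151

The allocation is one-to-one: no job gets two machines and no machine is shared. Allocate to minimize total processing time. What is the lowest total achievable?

Minimum total: 332 min

Optimal: Kestrel→Machine M5 (68 min), Nimbus→Machine M1 (113 min), Harbor→Machine M3 (67 min), Apex→Machine M4 (84 min) — total 68+113+67+84 = 332 min.
Column-greedy (each machine in turn goes to its cheapest remaining job) gives 383 min, worse by 51.
Next-best assignment: Kestrel→Machine M5, Nimbus→Machine M1, Harbor→Machine M4, Apex→Machine M3 = 383 min.
No other one-to-one assignment undercuts 332 min.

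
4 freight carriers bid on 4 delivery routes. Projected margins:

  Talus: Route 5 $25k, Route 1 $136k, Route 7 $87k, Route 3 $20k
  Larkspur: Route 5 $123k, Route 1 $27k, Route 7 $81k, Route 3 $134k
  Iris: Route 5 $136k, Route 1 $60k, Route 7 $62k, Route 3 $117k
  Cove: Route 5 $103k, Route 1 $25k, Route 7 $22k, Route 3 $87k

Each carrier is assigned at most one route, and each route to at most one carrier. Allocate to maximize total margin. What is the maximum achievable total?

Optimal: Talus→Route 1 ($136k), Larkspur→Route 7 ($81k), Iris→Route 5 ($136k), Cove→Route 3 ($87k) — total 136+81+136+87 = $440k.
Row-greedy (each carrier in turn takes its best remaining route) gives $428k, worse by 12.

Maximum total: $440k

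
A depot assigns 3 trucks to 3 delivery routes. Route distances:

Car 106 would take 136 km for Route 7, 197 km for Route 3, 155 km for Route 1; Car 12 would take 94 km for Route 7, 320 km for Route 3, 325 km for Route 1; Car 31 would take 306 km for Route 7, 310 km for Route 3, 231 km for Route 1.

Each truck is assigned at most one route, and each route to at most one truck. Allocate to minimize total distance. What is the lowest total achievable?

Treat this as an assignment problem: match each truck to one route.
Optimal: Car 106→Route 3 (197 km), Car 12→Route 7 (94 km), Car 31→Route 1 (231 km) — total 197+94+231 = 522 km.
Min-entry greedy (repeatedly take the single cheapest remaining cell) gives 559 km, worse by 37.
No other one-to-one assignment undercuts 522 km.

Minimum total: 522 km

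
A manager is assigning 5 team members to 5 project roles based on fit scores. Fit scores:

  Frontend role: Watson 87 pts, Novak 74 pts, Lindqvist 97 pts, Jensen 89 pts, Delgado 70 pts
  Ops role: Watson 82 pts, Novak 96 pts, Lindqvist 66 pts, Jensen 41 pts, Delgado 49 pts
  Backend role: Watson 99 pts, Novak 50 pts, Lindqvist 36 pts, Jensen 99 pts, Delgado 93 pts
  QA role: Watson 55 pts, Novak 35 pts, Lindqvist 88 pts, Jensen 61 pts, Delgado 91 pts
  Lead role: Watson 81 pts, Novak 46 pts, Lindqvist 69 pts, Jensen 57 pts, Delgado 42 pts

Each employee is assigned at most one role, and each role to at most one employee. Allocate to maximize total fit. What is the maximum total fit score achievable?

Maximum total: 464 pts

Treat this as an assignment problem: match each employee to one role.
Optimal: Watson→Lead role (81 pts), Novak→Ops role (96 pts), Lindqvist→Frontend role (97 pts), Jensen→Backend role (99 pts), Delgado→QA role (91 pts) — total 81+96+97+99+91 = 464 pts.
Column-greedy (each role in turn goes to its best remaining employee) gives 440 pts, worse by 24.
No other one-to-one assignment exceeds 464 pts.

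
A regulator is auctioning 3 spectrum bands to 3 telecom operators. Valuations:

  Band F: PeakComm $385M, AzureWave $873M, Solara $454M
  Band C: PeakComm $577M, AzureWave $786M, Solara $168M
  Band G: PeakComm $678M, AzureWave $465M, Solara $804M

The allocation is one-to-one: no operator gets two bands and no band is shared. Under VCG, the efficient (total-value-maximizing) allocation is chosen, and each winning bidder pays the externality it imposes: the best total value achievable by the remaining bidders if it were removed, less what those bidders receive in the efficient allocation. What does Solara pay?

Efficient allocation: PeakComm→Band C ($577M), AzureWave→Band F ($873M), Solara→Band G ($804M); total welfare W = $2254M.
Solara receives Band G at value $804M, so the others get W − 804 = $1450M.
Without Solara: best allocation of the remaining 2 bidders over all 3 bands is PeakComm→Band G ($678M), AzureWave→Band F ($873M), total $1551M.
VCG payment = (others' best without Solara) − (others' welfare with Solara) = 1551 − 1450 = $101M.

Solara pays $101M.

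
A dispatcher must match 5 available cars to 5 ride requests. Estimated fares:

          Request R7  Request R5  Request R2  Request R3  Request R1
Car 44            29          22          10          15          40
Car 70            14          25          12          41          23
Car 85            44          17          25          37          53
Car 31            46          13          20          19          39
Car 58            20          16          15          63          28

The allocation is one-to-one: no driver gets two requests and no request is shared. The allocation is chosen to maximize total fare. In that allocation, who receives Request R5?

Car 70 receives Request R5.

Optimal: Car 44→Request R1 ($40), Car 70→Request R5 ($25), Car 85→Request R2 ($25), Car 31→Request R7 ($46), Car 58→Request R3 ($63) — total 40+25+25+46+63 = $199.
Row-greedy (each driver in turn takes its best remaining request) gives $161, worse by 38.
Next-best assignment: Car 44→Request R2, Car 70→Request R5, Car 85→Request R1, Car 31→Request R7, Car 58→Request R3 = $197.
Swapping Car 70↔Car 85 (Car 70→Request R2 $12, Car 85→Request R5 $17) loses 21.
Car 70's own top request is Request R3 ($41), but forcing Car 70→Request R3 and reassigning the rest optimally gives only $177 — worse by 22.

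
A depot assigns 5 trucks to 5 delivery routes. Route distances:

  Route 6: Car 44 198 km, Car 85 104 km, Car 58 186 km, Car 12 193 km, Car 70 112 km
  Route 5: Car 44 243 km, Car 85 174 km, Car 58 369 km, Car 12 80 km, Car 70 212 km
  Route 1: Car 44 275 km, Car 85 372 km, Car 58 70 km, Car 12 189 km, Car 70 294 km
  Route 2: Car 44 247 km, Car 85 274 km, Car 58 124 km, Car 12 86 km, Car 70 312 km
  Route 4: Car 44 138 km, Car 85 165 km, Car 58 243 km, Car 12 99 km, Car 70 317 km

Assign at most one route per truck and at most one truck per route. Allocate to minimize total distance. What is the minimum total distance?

Optimal: Car 44→Route 4 (138 km), Car 85→Route 5 (174 km), Car 58→Route 1 (70 km), Car 12→Route 2 (86 km), Car 70→Route 6 (112 km) — total 138+174+70+86+112 = 580 km.
Row-greedy (each truck in turn takes its cheapest remaining route) gives 704 km, worse by 124.
Swapping Car 70↔Car 58 (Car 70→Route 1 294 km, Car 58→Route 6 186 km) adds 298.
No other one-to-one assignment undercuts 580 km.

Minimum total: 580 km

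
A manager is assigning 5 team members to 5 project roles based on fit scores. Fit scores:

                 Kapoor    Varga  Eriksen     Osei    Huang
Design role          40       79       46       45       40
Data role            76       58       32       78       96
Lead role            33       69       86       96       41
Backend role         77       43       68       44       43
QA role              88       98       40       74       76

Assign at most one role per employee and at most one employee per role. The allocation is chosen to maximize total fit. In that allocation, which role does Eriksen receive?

Optimal: Kapoor→QA role (88 pts), Varga→Design role (79 pts), Eriksen→Backend role (68 pts), Osei→Lead role (96 pts), Huang→Data role (96 pts) — total 88+79+68+96+96 = 427 pts.
Max-entry greedy (repeatedly take the single best remaining cell) gives 413 pts, worse by 14.
Next-best assignment: Kapoor→Backend role, Varga→QA role, Eriksen→Design role, Osei→Lead role, Huang→Data role = 413 pts.
Eriksen's own top role is Lead role (86 pts), but forcing Eriksen→Lead role and reassigning the rest optimally gives only 412 pts — worse by 15.

Eriksen receives Backend role.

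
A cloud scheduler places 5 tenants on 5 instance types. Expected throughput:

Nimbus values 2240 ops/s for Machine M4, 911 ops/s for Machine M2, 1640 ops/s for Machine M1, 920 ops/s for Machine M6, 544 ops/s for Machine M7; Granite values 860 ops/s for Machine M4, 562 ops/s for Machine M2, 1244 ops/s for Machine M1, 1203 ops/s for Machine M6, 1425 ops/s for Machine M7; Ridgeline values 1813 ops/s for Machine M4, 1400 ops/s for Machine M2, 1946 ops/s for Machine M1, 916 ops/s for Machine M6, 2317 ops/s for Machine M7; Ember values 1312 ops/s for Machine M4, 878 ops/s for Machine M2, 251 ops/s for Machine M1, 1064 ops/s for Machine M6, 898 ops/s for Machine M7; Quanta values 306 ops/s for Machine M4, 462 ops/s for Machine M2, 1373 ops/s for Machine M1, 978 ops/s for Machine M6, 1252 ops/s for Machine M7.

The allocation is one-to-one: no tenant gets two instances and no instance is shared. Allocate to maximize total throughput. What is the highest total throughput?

Optimal: Nimbus→Machine M4 (2240 ops/s), Granite→Machine M6 (1203 ops/s), Ridgeline→Machine M7 (2317 ops/s), Ember→Machine M2 (878 ops/s), Quanta→Machine M1 (1373 ops/s) — total 2240+1203+2317+878+1373 = 8011 ops/s.
Row-greedy (each tenant in turn takes its best remaining instance) gives 7137 ops/s, worse by 874.
Every other assignment is strictly worse.

Maximum total: 8011 ops/s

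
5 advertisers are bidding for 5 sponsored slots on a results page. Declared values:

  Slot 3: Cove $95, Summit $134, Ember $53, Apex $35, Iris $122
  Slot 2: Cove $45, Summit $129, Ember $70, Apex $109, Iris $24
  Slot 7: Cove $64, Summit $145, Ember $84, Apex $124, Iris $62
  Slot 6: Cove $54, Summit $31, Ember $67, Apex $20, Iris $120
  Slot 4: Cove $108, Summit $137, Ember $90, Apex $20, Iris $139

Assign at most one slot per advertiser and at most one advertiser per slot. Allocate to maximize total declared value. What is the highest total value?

Maximum total: $559

Optimal: Cove→Slot 3 ($95), Summit→Slot 7 ($145), Ember→Slot 4 ($90), Apex→Slot 2 ($109), Iris→Slot 6 ($120) — total 95+145+90+109+120 = $559.
Column-greedy (each slot in turn goes to its best remaining advertiser) gives $555, worse by 4.
No other one-to-one assignment exceeds $559.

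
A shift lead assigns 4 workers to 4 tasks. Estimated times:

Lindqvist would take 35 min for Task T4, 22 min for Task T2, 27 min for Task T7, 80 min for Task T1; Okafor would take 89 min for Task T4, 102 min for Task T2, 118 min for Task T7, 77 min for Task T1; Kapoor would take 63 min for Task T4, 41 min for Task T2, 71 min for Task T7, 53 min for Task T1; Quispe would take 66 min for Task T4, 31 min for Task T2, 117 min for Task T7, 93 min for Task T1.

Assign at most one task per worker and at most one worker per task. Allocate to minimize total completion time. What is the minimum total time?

Min total: 198 min

This is the linear assignment problem.
Optimal: Lindqvist→Task T7 (27 min), Okafor→Task T1 (77 min), Kapoor→Task T4 (63 min), Quispe→Task T2 (31 min) — total 27+77+63+31 = 198 min.
Column-greedy (each task in turn goes to its cheapest remaining worker) gives 214 min, worse by 16.
Every other assignment is strictly worse.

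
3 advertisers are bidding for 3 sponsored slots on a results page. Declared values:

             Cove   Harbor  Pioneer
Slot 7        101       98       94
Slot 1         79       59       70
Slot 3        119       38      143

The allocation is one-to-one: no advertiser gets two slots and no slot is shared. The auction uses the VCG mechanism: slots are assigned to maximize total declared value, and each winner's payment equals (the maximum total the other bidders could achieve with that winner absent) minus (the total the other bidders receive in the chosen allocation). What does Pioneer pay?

Pioneer pays $40.

Efficient allocation: Cove→Slot 1 ($79), Harbor→Slot 7 ($98), Pioneer→Slot 3 ($143); total welfare W = $320.
Pioneer receives Slot 3 at value $143, so the others get W − 143 = $177.
Without Pioneer: best allocation of the remaining 2 bidders over all 3 slots is Cove→Slot 3 ($119), Harbor→Slot 7 ($98), total $217.
VCG payment = (others' best without Pioneer) − (others' welfare with Pioneer) = 217 − 177 = $40.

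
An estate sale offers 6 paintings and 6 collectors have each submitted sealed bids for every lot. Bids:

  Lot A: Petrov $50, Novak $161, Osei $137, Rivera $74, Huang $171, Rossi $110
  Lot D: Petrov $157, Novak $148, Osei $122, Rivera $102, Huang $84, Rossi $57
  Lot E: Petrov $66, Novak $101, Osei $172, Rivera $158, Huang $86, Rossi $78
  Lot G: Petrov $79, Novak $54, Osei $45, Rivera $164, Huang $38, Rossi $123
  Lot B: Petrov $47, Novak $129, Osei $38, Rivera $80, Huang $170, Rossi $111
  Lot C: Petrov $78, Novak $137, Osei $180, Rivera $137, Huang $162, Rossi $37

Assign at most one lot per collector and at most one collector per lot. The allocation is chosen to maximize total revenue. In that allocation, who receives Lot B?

Huang receives Lot B.

Optimal: Petrov→Lot D ($157), Novak→Lot A ($161), Osei→Lot C ($180), Rivera→Lot E ($158), Huang→Lot B ($170), Rossi→Lot G ($123) — total 157+161+180+158+170+123 = $949.
Column-greedy (each lot in turn goes to its best remaining collector) gives $830, worse by 119.
No other one-to-one assignment exceeds $949.
Huang's own top lot is Lot A ($171), but forcing Huang→Lot A and reassigning the rest optimally gives only $918 — worse by 31.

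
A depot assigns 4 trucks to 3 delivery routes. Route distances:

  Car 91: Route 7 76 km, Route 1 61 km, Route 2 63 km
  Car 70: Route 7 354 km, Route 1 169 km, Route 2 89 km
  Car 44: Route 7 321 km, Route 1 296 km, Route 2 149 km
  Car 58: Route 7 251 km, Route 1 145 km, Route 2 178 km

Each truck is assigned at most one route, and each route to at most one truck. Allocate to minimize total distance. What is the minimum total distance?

Min total: 310 km

Treat this as an assignment problem: match each truck to one route.
Optimal: Car 91→Route 7 (76 km), Car 58→Route 1 (145 km), Car 70→Route 2 (89 km) — total 76+145+89 = 310 km.
Checked against all permutations: 310 km is optimal.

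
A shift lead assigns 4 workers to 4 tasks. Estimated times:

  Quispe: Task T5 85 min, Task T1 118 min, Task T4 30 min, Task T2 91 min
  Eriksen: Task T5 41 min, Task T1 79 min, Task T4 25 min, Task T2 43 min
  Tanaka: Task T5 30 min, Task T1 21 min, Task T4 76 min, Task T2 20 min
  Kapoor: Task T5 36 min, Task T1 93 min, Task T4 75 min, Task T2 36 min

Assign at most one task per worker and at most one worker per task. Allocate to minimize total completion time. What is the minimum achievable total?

Min total: 128 min

Optimal: Quispe→Task T4 (30 min), Eriksen→Task T5 (41 min), Tanaka→Task T1 (21 min), Kapoor→Task T2 (36 min) — total 30+41+21+36 = 128 min.
Column-greedy (each task in turn goes to its cheapest remaining worker) gives 175 min, worse by 47.
Every other assignment is strictly worse.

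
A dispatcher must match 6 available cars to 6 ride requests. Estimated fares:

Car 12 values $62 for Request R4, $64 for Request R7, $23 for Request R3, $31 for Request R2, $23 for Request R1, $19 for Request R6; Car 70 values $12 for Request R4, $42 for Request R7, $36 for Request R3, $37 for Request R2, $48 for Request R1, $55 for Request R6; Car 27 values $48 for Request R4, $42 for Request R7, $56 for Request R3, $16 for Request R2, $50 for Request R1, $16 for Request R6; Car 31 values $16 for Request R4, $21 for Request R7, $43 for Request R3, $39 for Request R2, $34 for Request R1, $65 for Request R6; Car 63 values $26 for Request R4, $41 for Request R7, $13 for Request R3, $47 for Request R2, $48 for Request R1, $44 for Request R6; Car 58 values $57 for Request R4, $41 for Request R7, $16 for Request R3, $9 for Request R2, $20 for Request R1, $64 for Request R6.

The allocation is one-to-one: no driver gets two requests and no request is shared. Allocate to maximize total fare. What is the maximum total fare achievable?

Maximum total: $337

Optimal: Car 12→Request R7 ($64), Car 70→Request R1 ($48), Car 27→Request R3 ($56), Car 31→Request R6 ($65), Car 63→Request R2 ($47), Car 58→Request R4 ($57) — total 64+48+56+65+47+57 = $337.
Column-greedy (each request in turn goes to its best remaining driver) gives $305, worse by 32.
Swapping Car 58↔Car 31 (Car 58→Request R6 $64, Car 31→Request R4 $16) loses 42.
Checked against all permutations: $337 is optimal.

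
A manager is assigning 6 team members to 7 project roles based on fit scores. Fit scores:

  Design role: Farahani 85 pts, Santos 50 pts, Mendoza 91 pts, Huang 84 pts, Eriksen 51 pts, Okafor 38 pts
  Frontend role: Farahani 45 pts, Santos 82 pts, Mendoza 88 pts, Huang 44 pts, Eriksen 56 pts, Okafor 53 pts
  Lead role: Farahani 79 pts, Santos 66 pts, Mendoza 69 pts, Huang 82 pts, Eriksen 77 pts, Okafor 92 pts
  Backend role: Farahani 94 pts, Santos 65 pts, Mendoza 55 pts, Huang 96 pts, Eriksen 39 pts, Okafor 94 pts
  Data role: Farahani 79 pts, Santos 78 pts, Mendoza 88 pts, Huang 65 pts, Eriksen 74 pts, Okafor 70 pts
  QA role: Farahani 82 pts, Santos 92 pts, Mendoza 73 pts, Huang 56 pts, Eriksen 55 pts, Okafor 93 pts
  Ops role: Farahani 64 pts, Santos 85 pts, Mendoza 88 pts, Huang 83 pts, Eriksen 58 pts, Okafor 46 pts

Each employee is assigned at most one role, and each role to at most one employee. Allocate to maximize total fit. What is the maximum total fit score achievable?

Maximum total: 527 pts

This is a one-to-one assignment (maximum-weight bipartite matching).
Optimal: Farahani→Design role (85 pts), Santos→QA role (92 pts), Mendoza→Frontend role (88 pts), Huang→Backend role (96 pts), Eriksen→Data role (74 pts), Okafor→Lead role (92 pts) — total 85+92+88+96+74+92 = 527 pts.
Row-greedy (each employee in turn takes its best remaining role) gives 507 pts, worse by 20.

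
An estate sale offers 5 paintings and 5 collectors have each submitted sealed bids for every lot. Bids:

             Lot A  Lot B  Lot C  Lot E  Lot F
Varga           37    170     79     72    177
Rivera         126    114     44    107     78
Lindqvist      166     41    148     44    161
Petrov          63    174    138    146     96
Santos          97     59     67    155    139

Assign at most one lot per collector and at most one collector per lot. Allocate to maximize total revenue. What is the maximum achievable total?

Maximum total: $780

Optimal: Varga→Lot F ($177), Rivera→Lot A ($126), Lindqvist→Lot C ($148), Petrov→Lot B ($174), Santos→Lot E ($155) — total 177+126+148+174+155 = $780.
Next-best assignment: Varga→Lot B, Rivera→Lot A, Lindqvist→Lot F, Petrov→Lot C, Santos→Lot E = $750.
Swapping Rivera↔Petrov (Rivera→Lot B $114, Petrov→Lot A $63) loses 123.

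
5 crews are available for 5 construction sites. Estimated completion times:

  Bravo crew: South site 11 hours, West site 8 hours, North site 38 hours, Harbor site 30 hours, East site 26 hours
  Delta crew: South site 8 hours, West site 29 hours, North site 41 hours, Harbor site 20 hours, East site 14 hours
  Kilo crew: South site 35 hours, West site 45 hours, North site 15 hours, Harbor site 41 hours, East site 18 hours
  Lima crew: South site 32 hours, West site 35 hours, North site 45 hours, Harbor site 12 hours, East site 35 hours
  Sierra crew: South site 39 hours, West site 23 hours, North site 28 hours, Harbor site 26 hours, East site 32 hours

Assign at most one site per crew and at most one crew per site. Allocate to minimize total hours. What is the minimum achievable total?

Optimal: Bravo crew→West site (8 hours), Delta crew→South site (8 hours), Kilo crew→East site (18 hours), Lima crew→Harbor site (12 hours), Sierra crew→North site (28 hours) — total 8+8+18+12+28 = 74 hours.
Row-greedy (each crew in turn takes its cheapest remaining site) gives 75 hours, worse by 1.

Min total: 74 hours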